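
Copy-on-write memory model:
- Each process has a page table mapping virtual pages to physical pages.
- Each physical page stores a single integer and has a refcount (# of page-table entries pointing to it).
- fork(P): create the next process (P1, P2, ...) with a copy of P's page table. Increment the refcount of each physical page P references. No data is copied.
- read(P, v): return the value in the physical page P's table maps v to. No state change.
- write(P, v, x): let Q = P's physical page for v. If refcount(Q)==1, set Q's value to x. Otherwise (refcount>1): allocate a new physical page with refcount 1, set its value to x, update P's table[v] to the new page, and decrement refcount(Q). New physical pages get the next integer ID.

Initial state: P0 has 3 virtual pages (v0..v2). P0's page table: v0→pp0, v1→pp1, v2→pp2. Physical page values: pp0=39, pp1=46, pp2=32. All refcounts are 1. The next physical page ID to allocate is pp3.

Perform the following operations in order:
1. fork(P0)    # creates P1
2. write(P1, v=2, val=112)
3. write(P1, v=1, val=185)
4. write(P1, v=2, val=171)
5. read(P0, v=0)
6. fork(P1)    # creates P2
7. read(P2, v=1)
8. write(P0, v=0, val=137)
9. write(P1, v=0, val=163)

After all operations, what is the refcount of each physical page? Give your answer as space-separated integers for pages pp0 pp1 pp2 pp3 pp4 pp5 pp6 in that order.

Answer: 1 1 1 2 2 1 1

Derivation:
Op 1: fork(P0) -> P1. 3 ppages; refcounts: pp0:2 pp1:2 pp2:2
Op 2: write(P1, v2, 112). refcount(pp2)=2>1 -> COPY to pp3. 4 ppages; refcounts: pp0:2 pp1:2 pp2:1 pp3:1
Op 3: write(P1, v1, 185). refcount(pp1)=2>1 -> COPY to pp4. 5 ppages; refcounts: pp0:2 pp1:1 pp2:1 pp3:1 pp4:1
Op 4: write(P1, v2, 171). refcount(pp3)=1 -> write in place. 5 ppages; refcounts: pp0:2 pp1:1 pp2:1 pp3:1 pp4:1
Op 5: read(P0, v0) -> 39. No state change.
Op 6: fork(P1) -> P2. 5 ppages; refcounts: pp0:3 pp1:1 pp2:1 pp3:2 pp4:2
Op 7: read(P2, v1) -> 185. No state change.
Op 8: write(P0, v0, 137). refcount(pp0)=3>1 -> COPY to pp5. 6 ppages; refcounts: pp0:2 pp1:1 pp2:1 pp3:2 pp4:2 pp5:1
Op 9: write(P1, v0, 163). refcount(pp0)=2>1 -> COPY to pp6. 7 ppages; refcounts: pp0:1 pp1:1 pp2:1 pp3:2 pp4:2 pp5:1 pp6:1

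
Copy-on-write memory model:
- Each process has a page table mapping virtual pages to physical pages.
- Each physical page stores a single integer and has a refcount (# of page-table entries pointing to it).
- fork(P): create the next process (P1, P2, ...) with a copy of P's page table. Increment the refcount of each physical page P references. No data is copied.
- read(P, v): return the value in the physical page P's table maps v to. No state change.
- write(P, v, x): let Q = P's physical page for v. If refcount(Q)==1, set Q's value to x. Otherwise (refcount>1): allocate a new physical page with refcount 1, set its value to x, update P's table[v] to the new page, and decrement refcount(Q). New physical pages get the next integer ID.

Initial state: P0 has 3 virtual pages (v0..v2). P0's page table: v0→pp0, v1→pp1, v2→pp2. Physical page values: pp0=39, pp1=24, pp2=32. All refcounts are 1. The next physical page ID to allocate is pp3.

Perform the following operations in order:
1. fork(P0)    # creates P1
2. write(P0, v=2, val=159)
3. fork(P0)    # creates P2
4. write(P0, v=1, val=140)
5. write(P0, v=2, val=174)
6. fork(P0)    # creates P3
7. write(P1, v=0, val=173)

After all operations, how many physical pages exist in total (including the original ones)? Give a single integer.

Op 1: fork(P0) -> P1. 3 ppages; refcounts: pp0:2 pp1:2 pp2:2
Op 2: write(P0, v2, 159). refcount(pp2)=2>1 -> COPY to pp3. 4 ppages; refcounts: pp0:2 pp1:2 pp2:1 pp3:1
Op 3: fork(P0) -> P2. 4 ppages; refcounts: pp0:3 pp1:3 pp2:1 pp3:2
Op 4: write(P0, v1, 140). refcount(pp1)=3>1 -> COPY to pp4. 5 ppages; refcounts: pp0:3 pp1:2 pp2:1 pp3:2 pp4:1
Op 5: write(P0, v2, 174). refcount(pp3)=2>1 -> COPY to pp5. 6 ppages; refcounts: pp0:3 pp1:2 pp2:1 pp3:1 pp4:1 pp5:1
Op 6: fork(P0) -> P3. 6 ppages; refcounts: pp0:4 pp1:2 pp2:1 pp3:1 pp4:2 pp5:2
Op 7: write(P1, v0, 173). refcount(pp0)=4>1 -> COPY to pp6. 7 ppages; refcounts: pp0:3 pp1:2 pp2:1 pp3:1 pp4:2 pp5:2 pp6:1

Answer: 7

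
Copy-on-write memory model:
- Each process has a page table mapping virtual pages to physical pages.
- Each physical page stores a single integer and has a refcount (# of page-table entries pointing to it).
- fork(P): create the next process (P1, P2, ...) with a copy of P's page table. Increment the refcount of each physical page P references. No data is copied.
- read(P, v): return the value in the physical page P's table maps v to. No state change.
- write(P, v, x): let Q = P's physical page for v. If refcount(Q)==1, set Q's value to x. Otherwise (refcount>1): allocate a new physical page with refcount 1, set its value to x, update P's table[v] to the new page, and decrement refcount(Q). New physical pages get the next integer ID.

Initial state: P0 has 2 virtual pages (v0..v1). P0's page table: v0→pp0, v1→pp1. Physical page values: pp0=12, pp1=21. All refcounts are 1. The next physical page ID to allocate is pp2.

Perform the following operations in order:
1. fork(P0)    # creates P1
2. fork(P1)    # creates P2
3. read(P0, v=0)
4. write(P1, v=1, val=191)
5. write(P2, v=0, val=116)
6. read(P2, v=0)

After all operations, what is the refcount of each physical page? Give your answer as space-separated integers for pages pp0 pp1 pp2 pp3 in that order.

Answer: 2 2 1 1

Derivation:
Op 1: fork(P0) -> P1. 2 ppages; refcounts: pp0:2 pp1:2
Op 2: fork(P1) -> P2. 2 ppages; refcounts: pp0:3 pp1:3
Op 3: read(P0, v0) -> 12. No state change.
Op 4: write(P1, v1, 191). refcount(pp1)=3>1 -> COPY to pp2. 3 ppages; refcounts: pp0:3 pp1:2 pp2:1
Op 5: write(P2, v0, 116). refcount(pp0)=3>1 -> COPY to pp3. 4 ppages; refcounts: pp0:2 pp1:2 pp2:1 pp3:1
Op 6: read(P2, v0) -> 116. No state change.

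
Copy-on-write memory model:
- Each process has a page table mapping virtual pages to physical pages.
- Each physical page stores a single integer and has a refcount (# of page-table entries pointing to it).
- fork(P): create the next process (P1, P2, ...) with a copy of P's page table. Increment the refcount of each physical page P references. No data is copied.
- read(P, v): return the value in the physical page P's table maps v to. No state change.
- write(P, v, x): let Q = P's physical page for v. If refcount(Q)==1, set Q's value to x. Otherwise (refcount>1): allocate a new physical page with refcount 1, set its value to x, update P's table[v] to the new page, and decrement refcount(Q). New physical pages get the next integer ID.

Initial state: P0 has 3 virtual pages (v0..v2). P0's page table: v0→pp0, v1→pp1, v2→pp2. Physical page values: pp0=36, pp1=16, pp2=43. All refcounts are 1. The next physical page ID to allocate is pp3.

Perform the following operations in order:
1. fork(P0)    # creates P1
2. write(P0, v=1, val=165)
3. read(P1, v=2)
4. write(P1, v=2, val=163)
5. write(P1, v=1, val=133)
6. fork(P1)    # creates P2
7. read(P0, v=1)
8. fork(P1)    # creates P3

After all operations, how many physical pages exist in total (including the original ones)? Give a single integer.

Op 1: fork(P0) -> P1. 3 ppages; refcounts: pp0:2 pp1:2 pp2:2
Op 2: write(P0, v1, 165). refcount(pp1)=2>1 -> COPY to pp3. 4 ppages; refcounts: pp0:2 pp1:1 pp2:2 pp3:1
Op 3: read(P1, v2) -> 43. No state change.
Op 4: write(P1, v2, 163). refcount(pp2)=2>1 -> COPY to pp4. 5 ppages; refcounts: pp0:2 pp1:1 pp2:1 pp3:1 pp4:1
Op 5: write(P1, v1, 133). refcount(pp1)=1 -> write in place. 5 ppages; refcounts: pp0:2 pp1:1 pp2:1 pp3:1 pp4:1
Op 6: fork(P1) -> P2. 5 ppages; refcounts: pp0:3 pp1:2 pp2:1 pp3:1 pp4:2
Op 7: read(P0, v1) -> 165. No state change.
Op 8: fork(P1) -> P3. 5 ppages; refcounts: pp0:4 pp1:3 pp2:1 pp3:1 pp4:3

Answer: 5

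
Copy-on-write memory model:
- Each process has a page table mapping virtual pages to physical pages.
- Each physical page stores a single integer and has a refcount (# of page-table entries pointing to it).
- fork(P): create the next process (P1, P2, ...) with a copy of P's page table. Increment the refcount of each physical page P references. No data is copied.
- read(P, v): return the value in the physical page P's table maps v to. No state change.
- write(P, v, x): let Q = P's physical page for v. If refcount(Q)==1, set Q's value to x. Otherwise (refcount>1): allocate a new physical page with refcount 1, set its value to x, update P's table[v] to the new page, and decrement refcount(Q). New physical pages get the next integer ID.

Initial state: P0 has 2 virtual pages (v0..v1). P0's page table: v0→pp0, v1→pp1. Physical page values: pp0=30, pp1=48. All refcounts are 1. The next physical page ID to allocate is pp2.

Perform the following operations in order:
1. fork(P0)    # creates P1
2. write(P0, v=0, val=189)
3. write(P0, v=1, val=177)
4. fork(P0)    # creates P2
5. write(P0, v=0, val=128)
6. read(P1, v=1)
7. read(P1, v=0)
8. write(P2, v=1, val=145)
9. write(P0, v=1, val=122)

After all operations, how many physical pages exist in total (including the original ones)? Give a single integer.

Op 1: fork(P0) -> P1. 2 ppages; refcounts: pp0:2 pp1:2
Op 2: write(P0, v0, 189). refcount(pp0)=2>1 -> COPY to pp2. 3 ppages; refcounts: pp0:1 pp1:2 pp2:1
Op 3: write(P0, v1, 177). refcount(pp1)=2>1 -> COPY to pp3. 4 ppages; refcounts: pp0:1 pp1:1 pp2:1 pp3:1
Op 4: fork(P0) -> P2. 4 ppages; refcounts: pp0:1 pp1:1 pp2:2 pp3:2
Op 5: write(P0, v0, 128). refcount(pp2)=2>1 -> COPY to pp4. 5 ppages; refcounts: pp0:1 pp1:1 pp2:1 pp3:2 pp4:1
Op 6: read(P1, v1) -> 48. No state change.
Op 7: read(P1, v0) -> 30. No state change.
Op 8: write(P2, v1, 145). refcount(pp3)=2>1 -> COPY to pp5. 6 ppages; refcounts: pp0:1 pp1:1 pp2:1 pp3:1 pp4:1 pp5:1
Op 9: write(P0, v1, 122). refcount(pp3)=1 -> write in place. 6 ppages; refcounts: pp0:1 pp1:1 pp2:1 pp3:1 pp4:1 pp5:1

Answer: 6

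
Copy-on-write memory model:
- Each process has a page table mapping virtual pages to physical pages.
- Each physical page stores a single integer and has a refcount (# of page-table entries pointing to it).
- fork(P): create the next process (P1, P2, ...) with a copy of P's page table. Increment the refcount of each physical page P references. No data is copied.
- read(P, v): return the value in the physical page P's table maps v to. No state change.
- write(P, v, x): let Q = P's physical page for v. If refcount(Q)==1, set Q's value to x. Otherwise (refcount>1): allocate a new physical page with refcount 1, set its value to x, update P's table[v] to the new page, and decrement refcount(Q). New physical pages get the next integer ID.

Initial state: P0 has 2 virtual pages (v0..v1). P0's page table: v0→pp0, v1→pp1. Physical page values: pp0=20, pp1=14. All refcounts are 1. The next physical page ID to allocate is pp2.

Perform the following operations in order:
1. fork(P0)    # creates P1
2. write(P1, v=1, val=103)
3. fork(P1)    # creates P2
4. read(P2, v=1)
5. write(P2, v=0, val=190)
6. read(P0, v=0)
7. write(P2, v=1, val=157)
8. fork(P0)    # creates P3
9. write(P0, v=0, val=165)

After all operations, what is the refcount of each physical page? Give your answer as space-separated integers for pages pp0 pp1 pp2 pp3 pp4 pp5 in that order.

Answer: 2 2 1 1 1 1

Derivation:
Op 1: fork(P0) -> P1. 2 ppages; refcounts: pp0:2 pp1:2
Op 2: write(P1, v1, 103). refcount(pp1)=2>1 -> COPY to pp2. 3 ppages; refcounts: pp0:2 pp1:1 pp2:1
Op 3: fork(P1) -> P2. 3 ppages; refcounts: pp0:3 pp1:1 pp2:2
Op 4: read(P2, v1) -> 103. No state change.
Op 5: write(P2, v0, 190). refcount(pp0)=3>1 -> COPY to pp3. 4 ppages; refcounts: pp0:2 pp1:1 pp2:2 pp3:1
Op 6: read(P0, v0) -> 20. No state change.
Op 7: write(P2, v1, 157). refcount(pp2)=2>1 -> COPY to pp4. 5 ppages; refcounts: pp0:2 pp1:1 pp2:1 pp3:1 pp4:1
Op 8: fork(P0) -> P3. 5 ppages; refcounts: pp0:3 pp1:2 pp2:1 pp3:1 pp4:1
Op 9: write(P0, v0, 165). refcount(pp0)=3>1 -> COPY to pp5. 6 ppages; refcounts: pp0:2 pp1:2 pp2:1 pp3:1 pp4:1 pp5:1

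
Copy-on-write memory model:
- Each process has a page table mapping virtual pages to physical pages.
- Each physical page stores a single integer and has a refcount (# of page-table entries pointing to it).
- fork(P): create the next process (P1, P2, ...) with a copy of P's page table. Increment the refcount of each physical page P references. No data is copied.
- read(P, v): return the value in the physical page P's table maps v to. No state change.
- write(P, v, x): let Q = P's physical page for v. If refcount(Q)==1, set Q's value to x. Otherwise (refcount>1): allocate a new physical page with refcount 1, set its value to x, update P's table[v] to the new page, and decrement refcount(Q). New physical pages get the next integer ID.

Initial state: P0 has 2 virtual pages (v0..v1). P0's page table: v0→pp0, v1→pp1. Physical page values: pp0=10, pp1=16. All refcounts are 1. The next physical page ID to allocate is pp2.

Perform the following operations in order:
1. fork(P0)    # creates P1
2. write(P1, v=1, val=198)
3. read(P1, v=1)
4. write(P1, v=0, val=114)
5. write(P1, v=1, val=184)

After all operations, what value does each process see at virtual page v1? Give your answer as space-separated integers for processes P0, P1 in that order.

Op 1: fork(P0) -> P1. 2 ppages; refcounts: pp0:2 pp1:2
Op 2: write(P1, v1, 198). refcount(pp1)=2>1 -> COPY to pp2. 3 ppages; refcounts: pp0:2 pp1:1 pp2:1
Op 3: read(P1, v1) -> 198. No state change.
Op 4: write(P1, v0, 114). refcount(pp0)=2>1 -> COPY to pp3. 4 ppages; refcounts: pp0:1 pp1:1 pp2:1 pp3:1
Op 5: write(P1, v1, 184). refcount(pp2)=1 -> write in place. 4 ppages; refcounts: pp0:1 pp1:1 pp2:1 pp3:1
P0: v1 -> pp1 = 16
P1: v1 -> pp2 = 184

Answer: 16 184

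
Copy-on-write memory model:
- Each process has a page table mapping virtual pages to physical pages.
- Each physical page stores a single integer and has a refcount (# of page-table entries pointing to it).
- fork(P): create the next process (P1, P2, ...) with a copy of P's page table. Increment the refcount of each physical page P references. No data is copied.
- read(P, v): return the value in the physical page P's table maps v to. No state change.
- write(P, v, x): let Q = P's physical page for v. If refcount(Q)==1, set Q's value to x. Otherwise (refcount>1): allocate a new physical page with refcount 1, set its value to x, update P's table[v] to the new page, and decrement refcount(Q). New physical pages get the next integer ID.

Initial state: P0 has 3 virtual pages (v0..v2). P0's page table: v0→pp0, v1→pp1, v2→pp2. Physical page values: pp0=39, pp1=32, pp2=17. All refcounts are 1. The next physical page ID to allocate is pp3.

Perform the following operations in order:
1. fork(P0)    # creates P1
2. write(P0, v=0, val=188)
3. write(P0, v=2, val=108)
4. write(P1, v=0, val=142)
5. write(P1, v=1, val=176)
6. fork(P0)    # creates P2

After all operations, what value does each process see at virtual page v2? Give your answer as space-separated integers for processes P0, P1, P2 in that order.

Op 1: fork(P0) -> P1. 3 ppages; refcounts: pp0:2 pp1:2 pp2:2
Op 2: write(P0, v0, 188). refcount(pp0)=2>1 -> COPY to pp3. 4 ppages; refcounts: pp0:1 pp1:2 pp2:2 pp3:1
Op 3: write(P0, v2, 108). refcount(pp2)=2>1 -> COPY to pp4. 5 ppages; refcounts: pp0:1 pp1:2 pp2:1 pp3:1 pp4:1
Op 4: write(P1, v0, 142). refcount(pp0)=1 -> write in place. 5 ppages; refcounts: pp0:1 pp1:2 pp2:1 pp3:1 pp4:1
Op 5: write(P1, v1, 176). refcount(pp1)=2>1 -> COPY to pp5. 6 ppages; refcounts: pp0:1 pp1:1 pp2:1 pp3:1 pp4:1 pp5:1
Op 6: fork(P0) -> P2. 6 ppages; refcounts: pp0:1 pp1:2 pp2:1 pp3:2 pp4:2 pp5:1
P0: v2 -> pp4 = 108
P1: v2 -> pp2 = 17
P2: v2 -> pp4 = 108

Answer: 108 17 108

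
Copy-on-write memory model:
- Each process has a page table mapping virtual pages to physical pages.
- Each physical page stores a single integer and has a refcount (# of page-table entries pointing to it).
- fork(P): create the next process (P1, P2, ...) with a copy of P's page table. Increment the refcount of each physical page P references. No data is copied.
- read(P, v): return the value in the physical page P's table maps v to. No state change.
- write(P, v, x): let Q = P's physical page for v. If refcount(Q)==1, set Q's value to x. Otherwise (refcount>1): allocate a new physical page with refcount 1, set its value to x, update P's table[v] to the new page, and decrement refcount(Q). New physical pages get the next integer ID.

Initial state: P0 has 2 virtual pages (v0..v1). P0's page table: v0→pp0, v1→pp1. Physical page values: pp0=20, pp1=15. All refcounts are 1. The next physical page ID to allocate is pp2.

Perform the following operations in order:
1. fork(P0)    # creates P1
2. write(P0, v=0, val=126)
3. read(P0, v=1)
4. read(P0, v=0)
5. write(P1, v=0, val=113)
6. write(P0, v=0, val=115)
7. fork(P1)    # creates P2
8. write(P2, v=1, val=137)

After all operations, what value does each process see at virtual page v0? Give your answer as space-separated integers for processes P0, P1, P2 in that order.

Answer: 115 113 113

Derivation:
Op 1: fork(P0) -> P1. 2 ppages; refcounts: pp0:2 pp1:2
Op 2: write(P0, v0, 126). refcount(pp0)=2>1 -> COPY to pp2. 3 ppages; refcounts: pp0:1 pp1:2 pp2:1
Op 3: read(P0, v1) -> 15. No state change.
Op 4: read(P0, v0) -> 126. No state change.
Op 5: write(P1, v0, 113). refcount(pp0)=1 -> write in place. 3 ppages; refcounts: pp0:1 pp1:2 pp2:1
Op 6: write(P0, v0, 115). refcount(pp2)=1 -> write in place. 3 ppages; refcounts: pp0:1 pp1:2 pp2:1
Op 7: fork(P1) -> P2. 3 ppages; refcounts: pp0:2 pp1:3 pp2:1
Op 8: write(P2, v1, 137). refcount(pp1)=3>1 -> COPY to pp3. 4 ppages; refcounts: pp0:2 pp1:2 pp2:1 pp3:1
P0: v0 -> pp2 = 115
P1: v0 -> pp0 = 113
P2: v0 -> pp0 = 113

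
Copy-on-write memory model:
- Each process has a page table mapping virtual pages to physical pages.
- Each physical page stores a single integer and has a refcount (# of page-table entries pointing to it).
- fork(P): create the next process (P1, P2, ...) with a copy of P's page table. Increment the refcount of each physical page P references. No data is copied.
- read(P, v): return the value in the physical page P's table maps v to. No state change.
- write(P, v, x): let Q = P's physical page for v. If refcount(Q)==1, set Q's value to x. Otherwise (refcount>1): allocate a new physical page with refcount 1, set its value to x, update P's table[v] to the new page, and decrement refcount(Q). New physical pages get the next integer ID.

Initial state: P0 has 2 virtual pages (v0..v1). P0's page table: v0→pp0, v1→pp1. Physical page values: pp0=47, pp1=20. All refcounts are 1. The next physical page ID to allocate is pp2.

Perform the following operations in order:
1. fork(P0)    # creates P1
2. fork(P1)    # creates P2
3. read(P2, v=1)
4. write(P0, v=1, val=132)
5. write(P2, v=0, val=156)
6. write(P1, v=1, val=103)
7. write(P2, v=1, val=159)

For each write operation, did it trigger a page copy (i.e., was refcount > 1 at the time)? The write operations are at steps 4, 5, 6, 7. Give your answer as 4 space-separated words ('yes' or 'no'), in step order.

Op 1: fork(P0) -> P1. 2 ppages; refcounts: pp0:2 pp1:2
Op 2: fork(P1) -> P2. 2 ppages; refcounts: pp0:3 pp1:3
Op 3: read(P2, v1) -> 20. No state change.
Op 4: write(P0, v1, 132). refcount(pp1)=3>1 -> COPY to pp2. 3 ppages; refcounts: pp0:3 pp1:2 pp2:1
Op 5: write(P2, v0, 156). refcount(pp0)=3>1 -> COPY to pp3. 4 ppages; refcounts: pp0:2 pp1:2 pp2:1 pp3:1
Op 6: write(P1, v1, 103). refcount(pp1)=2>1 -> COPY to pp4. 5 ppages; refcounts: pp0:2 pp1:1 pp2:1 pp3:1 pp4:1
Op 7: write(P2, v1, 159). refcount(pp1)=1 -> write in place. 5 ppages; refcounts: pp0:2 pp1:1 pp2:1 pp3:1 pp4:1

yes yes yes no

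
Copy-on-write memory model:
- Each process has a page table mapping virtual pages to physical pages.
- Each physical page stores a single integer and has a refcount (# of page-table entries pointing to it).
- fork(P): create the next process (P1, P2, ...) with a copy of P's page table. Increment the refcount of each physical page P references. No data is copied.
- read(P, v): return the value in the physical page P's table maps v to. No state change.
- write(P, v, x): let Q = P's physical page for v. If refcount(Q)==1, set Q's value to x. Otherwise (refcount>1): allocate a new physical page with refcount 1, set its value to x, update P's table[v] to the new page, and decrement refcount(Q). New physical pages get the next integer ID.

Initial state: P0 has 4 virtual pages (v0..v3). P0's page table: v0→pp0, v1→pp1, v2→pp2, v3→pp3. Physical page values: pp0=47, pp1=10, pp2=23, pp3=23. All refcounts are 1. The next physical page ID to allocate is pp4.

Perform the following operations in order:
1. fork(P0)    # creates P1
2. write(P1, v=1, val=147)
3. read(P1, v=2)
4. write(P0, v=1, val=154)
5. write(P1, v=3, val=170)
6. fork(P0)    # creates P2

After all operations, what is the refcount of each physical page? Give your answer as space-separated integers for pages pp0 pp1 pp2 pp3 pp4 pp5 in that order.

Op 1: fork(P0) -> P1. 4 ppages; refcounts: pp0:2 pp1:2 pp2:2 pp3:2
Op 2: write(P1, v1, 147). refcount(pp1)=2>1 -> COPY to pp4. 5 ppages; refcounts: pp0:2 pp1:1 pp2:2 pp3:2 pp4:1
Op 3: read(P1, v2) -> 23. No state change.
Op 4: write(P0, v1, 154). refcount(pp1)=1 -> write in place. 5 ppages; refcounts: pp0:2 pp1:1 pp2:2 pp3:2 pp4:1
Op 5: write(P1, v3, 170). refcount(pp3)=2>1 -> COPY to pp5. 6 ppages; refcounts: pp0:2 pp1:1 pp2:2 pp3:1 pp4:1 pp5:1
Op 6: fork(P0) -> P2. 6 ppages; refcounts: pp0:3 pp1:2 pp2:3 pp3:2 pp4:1 pp5:1

Answer: 3 2 3 2 1 1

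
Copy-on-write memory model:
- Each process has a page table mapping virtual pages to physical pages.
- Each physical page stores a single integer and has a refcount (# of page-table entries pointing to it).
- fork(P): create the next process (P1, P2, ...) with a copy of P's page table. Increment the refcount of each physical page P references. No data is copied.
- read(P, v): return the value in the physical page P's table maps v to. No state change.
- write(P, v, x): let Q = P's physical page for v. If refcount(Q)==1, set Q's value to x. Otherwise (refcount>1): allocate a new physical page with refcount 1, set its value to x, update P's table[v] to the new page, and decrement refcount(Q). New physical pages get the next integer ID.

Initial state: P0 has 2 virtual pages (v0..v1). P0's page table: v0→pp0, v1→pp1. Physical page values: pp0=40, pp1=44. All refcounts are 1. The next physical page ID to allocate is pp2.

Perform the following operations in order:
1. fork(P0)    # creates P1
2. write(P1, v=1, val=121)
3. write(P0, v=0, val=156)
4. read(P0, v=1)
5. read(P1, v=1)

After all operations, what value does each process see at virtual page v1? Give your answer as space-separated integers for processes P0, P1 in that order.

Answer: 44 121

Derivation:
Op 1: fork(P0) -> P1. 2 ppages; refcounts: pp0:2 pp1:2
Op 2: write(P1, v1, 121). refcount(pp1)=2>1 -> COPY to pp2. 3 ppages; refcounts: pp0:2 pp1:1 pp2:1
Op 3: write(P0, v0, 156). refcount(pp0)=2>1 -> COPY to pp3. 4 ppages; refcounts: pp0:1 pp1:1 pp2:1 pp3:1
Op 4: read(P0, v1) -> 44. No state change.
Op 5: read(P1, v1) -> 121. No state change.
P0: v1 -> pp1 = 44
P1: v1 -> pp2 = 121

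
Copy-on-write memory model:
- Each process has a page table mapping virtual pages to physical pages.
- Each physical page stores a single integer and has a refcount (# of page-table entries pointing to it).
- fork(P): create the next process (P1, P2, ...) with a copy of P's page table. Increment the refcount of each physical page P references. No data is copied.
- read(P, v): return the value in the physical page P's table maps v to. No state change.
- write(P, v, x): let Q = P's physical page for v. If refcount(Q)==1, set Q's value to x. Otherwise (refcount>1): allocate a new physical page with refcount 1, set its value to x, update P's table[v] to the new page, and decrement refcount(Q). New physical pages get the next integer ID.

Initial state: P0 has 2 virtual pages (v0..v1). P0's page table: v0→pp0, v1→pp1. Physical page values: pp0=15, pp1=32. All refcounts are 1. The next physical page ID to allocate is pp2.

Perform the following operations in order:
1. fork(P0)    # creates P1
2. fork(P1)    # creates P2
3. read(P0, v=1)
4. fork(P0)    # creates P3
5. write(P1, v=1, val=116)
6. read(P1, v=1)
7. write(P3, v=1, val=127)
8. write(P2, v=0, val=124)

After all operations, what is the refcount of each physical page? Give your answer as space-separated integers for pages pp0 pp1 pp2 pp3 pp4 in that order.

Answer: 3 2 1 1 1

Derivation:
Op 1: fork(P0) -> P1. 2 ppages; refcounts: pp0:2 pp1:2
Op 2: fork(P1) -> P2. 2 ppages; refcounts: pp0:3 pp1:3
Op 3: read(P0, v1) -> 32. No state change.
Op 4: fork(P0) -> P3. 2 ppages; refcounts: pp0:4 pp1:4
Op 5: write(P1, v1, 116). refcount(pp1)=4>1 -> COPY to pp2. 3 ppages; refcounts: pp0:4 pp1:3 pp2:1
Op 6: read(P1, v1) -> 116. No state change.
Op 7: write(P3, v1, 127). refcount(pp1)=3>1 -> COPY to pp3. 4 ppages; refcounts: pp0:4 pp1:2 pp2:1 pp3:1
Op 8: write(P2, v0, 124). refcount(pp0)=4>1 -> COPY to pp4. 5 ppages; refcounts: pp0:3 pp1:2 pp2:1 pp3:1 pp4:1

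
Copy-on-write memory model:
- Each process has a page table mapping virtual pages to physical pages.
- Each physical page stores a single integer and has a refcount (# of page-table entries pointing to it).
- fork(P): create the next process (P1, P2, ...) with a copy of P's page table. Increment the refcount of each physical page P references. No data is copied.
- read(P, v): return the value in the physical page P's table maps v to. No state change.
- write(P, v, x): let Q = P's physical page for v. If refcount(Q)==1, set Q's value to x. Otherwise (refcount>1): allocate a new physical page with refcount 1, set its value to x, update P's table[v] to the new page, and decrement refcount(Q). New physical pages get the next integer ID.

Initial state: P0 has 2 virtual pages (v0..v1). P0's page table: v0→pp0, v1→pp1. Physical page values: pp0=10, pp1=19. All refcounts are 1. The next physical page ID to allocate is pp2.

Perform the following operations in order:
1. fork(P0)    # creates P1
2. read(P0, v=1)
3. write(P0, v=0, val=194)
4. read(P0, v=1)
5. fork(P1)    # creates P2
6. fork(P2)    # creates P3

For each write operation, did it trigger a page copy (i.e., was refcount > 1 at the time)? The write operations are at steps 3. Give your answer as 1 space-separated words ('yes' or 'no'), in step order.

Op 1: fork(P0) -> P1. 2 ppages; refcounts: pp0:2 pp1:2
Op 2: read(P0, v1) -> 19. No state change.
Op 3: write(P0, v0, 194). refcount(pp0)=2>1 -> COPY to pp2. 3 ppages; refcounts: pp0:1 pp1:2 pp2:1
Op 4: read(P0, v1) -> 19. No state change.
Op 5: fork(P1) -> P2. 3 ppages; refcounts: pp0:2 pp1:3 pp2:1
Op 6: fork(P2) -> P3. 3 ppages; refcounts: pp0:3 pp1:4 pp2:1

yes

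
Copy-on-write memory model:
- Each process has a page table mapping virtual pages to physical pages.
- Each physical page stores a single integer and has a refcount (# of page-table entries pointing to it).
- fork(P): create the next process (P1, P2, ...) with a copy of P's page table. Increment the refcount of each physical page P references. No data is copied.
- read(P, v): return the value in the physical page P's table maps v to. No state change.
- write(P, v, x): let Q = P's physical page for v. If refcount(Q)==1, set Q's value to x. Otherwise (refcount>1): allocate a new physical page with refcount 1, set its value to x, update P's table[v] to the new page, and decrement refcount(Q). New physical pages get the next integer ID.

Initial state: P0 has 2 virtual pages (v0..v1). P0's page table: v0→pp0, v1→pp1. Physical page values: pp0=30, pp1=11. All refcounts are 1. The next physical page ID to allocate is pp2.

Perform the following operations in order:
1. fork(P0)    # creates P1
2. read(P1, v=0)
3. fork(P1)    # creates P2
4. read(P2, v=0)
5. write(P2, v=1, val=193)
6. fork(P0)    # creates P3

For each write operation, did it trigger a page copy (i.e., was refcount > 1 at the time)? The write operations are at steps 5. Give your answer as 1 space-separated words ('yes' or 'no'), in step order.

Op 1: fork(P0) -> P1. 2 ppages; refcounts: pp0:2 pp1:2
Op 2: read(P1, v0) -> 30. No state change.
Op 3: fork(P1) -> P2. 2 ppages; refcounts: pp0:3 pp1:3
Op 4: read(P2, v0) -> 30. No state change.
Op 5: write(P2, v1, 193). refcount(pp1)=3>1 -> COPY to pp2. 3 ppages; refcounts: pp0:3 pp1:2 pp2:1
Op 6: fork(P0) -> P3. 3 ppages; refcounts: pp0:4 pp1:3 pp2:1

yes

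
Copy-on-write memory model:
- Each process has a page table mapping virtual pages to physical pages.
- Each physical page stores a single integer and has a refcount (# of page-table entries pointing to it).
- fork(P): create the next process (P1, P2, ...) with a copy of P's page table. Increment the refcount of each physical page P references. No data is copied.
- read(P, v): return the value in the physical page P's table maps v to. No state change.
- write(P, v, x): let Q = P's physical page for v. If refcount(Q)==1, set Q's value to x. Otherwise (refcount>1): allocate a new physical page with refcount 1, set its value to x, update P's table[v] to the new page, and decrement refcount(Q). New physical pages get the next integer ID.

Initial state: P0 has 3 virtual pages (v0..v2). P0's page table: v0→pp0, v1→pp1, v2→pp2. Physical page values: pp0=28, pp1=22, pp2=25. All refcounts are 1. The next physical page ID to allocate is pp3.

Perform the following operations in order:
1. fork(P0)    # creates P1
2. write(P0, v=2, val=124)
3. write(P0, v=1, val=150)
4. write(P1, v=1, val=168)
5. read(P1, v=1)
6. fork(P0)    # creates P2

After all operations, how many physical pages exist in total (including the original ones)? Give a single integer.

Answer: 5

Derivation:
Op 1: fork(P0) -> P1. 3 ppages; refcounts: pp0:2 pp1:2 pp2:2
Op 2: write(P0, v2, 124). refcount(pp2)=2>1 -> COPY to pp3. 4 ppages; refcounts: pp0:2 pp1:2 pp2:1 pp3:1
Op 3: write(P0, v1, 150). refcount(pp1)=2>1 -> COPY to pp4. 5 ppages; refcounts: pp0:2 pp1:1 pp2:1 pp3:1 pp4:1
Op 4: write(P1, v1, 168). refcount(pp1)=1 -> write in place. 5 ppages; refcounts: pp0:2 pp1:1 pp2:1 pp3:1 pp4:1
Op 5: read(P1, v1) -> 168. No state change.
Op 6: fork(P0) -> P2. 5 ppages; refcounts: pp0:3 pp1:1 pp2:1 pp3:2 pp4:2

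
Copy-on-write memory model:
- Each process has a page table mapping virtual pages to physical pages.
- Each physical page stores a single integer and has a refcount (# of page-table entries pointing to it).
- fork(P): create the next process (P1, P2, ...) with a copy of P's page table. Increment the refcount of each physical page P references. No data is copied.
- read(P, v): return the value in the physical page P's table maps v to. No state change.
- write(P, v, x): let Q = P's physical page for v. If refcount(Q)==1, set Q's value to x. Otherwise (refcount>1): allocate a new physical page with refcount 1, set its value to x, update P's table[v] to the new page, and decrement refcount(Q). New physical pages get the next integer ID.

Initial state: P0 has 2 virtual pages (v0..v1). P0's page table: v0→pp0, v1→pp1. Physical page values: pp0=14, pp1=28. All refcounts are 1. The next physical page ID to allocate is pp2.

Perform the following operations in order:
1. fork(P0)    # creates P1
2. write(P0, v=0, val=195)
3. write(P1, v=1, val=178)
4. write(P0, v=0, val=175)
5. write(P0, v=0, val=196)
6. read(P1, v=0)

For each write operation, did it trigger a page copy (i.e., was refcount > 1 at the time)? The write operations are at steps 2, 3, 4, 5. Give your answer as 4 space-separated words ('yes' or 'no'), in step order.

Op 1: fork(P0) -> P1. 2 ppages; refcounts: pp0:2 pp1:2
Op 2: write(P0, v0, 195). refcount(pp0)=2>1 -> COPY to pp2. 3 ppages; refcounts: pp0:1 pp1:2 pp2:1
Op 3: write(P1, v1, 178). refcount(pp1)=2>1 -> COPY to pp3. 4 ppages; refcounts: pp0:1 pp1:1 pp2:1 pp3:1
Op 4: write(P0, v0, 175). refcount(pp2)=1 -> write in place. 4 ppages; refcounts: pp0:1 pp1:1 pp2:1 pp3:1
Op 5: write(P0, v0, 196). refcount(pp2)=1 -> write in place. 4 ppages; refcounts: pp0:1 pp1:1 pp2:1 pp3:1
Op 6: read(P1, v0) -> 14. No state change.

yes yes no no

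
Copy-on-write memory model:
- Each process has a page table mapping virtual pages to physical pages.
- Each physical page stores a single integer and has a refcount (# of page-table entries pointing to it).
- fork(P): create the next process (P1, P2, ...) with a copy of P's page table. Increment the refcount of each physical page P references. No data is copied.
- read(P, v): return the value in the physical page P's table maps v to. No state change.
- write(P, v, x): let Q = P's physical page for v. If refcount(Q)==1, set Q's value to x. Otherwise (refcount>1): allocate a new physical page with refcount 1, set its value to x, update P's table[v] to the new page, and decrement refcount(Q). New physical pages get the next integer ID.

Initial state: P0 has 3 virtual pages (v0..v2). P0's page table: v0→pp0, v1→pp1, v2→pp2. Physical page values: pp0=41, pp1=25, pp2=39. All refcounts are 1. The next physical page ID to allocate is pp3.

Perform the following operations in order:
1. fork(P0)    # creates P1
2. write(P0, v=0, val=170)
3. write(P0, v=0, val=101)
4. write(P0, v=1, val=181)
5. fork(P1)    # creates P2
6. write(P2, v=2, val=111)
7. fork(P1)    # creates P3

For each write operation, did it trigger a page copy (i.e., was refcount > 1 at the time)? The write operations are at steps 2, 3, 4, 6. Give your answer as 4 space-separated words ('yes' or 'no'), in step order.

Op 1: fork(P0) -> P1. 3 ppages; refcounts: pp0:2 pp1:2 pp2:2
Op 2: write(P0, v0, 170). refcount(pp0)=2>1 -> COPY to pp3. 4 ppages; refcounts: pp0:1 pp1:2 pp2:2 pp3:1
Op 3: write(P0, v0, 101). refcount(pp3)=1 -> write in place. 4 ppages; refcounts: pp0:1 pp1:2 pp2:2 pp3:1
Op 4: write(P0, v1, 181). refcount(pp1)=2>1 -> COPY to pp4. 5 ppages; refcounts: pp0:1 pp1:1 pp2:2 pp3:1 pp4:1
Op 5: fork(P1) -> P2. 5 ppages; refcounts: pp0:2 pp1:2 pp2:3 pp3:1 pp4:1
Op 6: write(P2, v2, 111). refcount(pp2)=3>1 -> COPY to pp5. 6 ppages; refcounts: pp0:2 pp1:2 pp2:2 pp3:1 pp4:1 pp5:1
Op 7: fork(P1) -> P3. 6 ppages; refcounts: pp0:3 pp1:3 pp2:3 pp3:1 pp4:1 pp5:1

yes no yes yes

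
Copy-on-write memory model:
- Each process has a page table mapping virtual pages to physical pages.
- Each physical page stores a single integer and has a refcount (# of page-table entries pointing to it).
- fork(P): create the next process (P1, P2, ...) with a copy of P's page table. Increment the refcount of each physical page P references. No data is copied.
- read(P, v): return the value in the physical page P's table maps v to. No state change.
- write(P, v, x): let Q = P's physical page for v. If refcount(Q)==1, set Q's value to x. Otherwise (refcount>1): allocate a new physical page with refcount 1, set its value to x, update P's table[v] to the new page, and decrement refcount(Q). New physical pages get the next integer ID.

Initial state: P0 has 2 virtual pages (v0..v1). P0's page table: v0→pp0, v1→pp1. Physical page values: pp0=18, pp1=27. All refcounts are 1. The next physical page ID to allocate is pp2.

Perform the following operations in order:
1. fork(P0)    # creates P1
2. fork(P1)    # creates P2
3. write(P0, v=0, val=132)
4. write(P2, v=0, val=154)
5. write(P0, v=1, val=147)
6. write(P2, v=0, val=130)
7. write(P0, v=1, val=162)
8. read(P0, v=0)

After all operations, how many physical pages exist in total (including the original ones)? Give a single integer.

Answer: 5

Derivation:
Op 1: fork(P0) -> P1. 2 ppages; refcounts: pp0:2 pp1:2
Op 2: fork(P1) -> P2. 2 ppages; refcounts: pp0:3 pp1:3
Op 3: write(P0, v0, 132). refcount(pp0)=3>1 -> COPY to pp2. 3 ppages; refcounts: pp0:2 pp1:3 pp2:1
Op 4: write(P2, v0, 154). refcount(pp0)=2>1 -> COPY to pp3. 4 ppages; refcounts: pp0:1 pp1:3 pp2:1 pp3:1
Op 5: write(P0, v1, 147). refcount(pp1)=3>1 -> COPY to pp4. 5 ppages; refcounts: pp0:1 pp1:2 pp2:1 pp3:1 pp4:1
Op 6: write(P2, v0, 130). refcount(pp3)=1 -> write in place. 5 ppages; refcounts: pp0:1 pp1:2 pp2:1 pp3:1 pp4:1
Op 7: write(P0, v1, 162). refcount(pp4)=1 -> write in place. 5 ppages; refcounts: pp0:1 pp1:2 pp2:1 pp3:1 pp4:1
Op 8: read(P0, v0) -> 132. No state change.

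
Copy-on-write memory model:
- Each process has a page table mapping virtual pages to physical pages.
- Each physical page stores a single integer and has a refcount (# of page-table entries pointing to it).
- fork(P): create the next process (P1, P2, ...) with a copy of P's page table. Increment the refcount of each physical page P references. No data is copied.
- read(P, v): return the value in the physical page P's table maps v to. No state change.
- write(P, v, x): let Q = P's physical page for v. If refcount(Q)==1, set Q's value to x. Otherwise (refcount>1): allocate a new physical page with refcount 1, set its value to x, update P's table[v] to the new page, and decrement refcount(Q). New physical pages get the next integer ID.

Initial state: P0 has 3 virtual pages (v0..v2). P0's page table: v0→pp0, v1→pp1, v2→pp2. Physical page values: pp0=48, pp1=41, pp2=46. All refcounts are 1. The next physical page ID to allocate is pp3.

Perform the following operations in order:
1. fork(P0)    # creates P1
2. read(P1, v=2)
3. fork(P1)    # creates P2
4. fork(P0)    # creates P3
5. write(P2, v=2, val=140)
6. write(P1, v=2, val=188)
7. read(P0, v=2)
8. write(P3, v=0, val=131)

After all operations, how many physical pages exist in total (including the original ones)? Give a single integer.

Op 1: fork(P0) -> P1. 3 ppages; refcounts: pp0:2 pp1:2 pp2:2
Op 2: read(P1, v2) -> 46. No state change.
Op 3: fork(P1) -> P2. 3 ppages; refcounts: pp0:3 pp1:3 pp2:3
Op 4: fork(P0) -> P3. 3 ppages; refcounts: pp0:4 pp1:4 pp2:4
Op 5: write(P2, v2, 140). refcount(pp2)=4>1 -> COPY to pp3. 4 ppages; refcounts: pp0:4 pp1:4 pp2:3 pp3:1
Op 6: write(P1, v2, 188). refcount(pp2)=3>1 -> COPY to pp4. 5 ppages; refcounts: pp0:4 pp1:4 pp2:2 pp3:1 pp4:1
Op 7: read(P0, v2) -> 46. No state change.
Op 8: write(P3, v0, 131). refcount(pp0)=4>1 -> COPY to pp5. 6 ppages; refcounts: pp0:3 pp1:4 pp2:2 pp3:1 pp4:1 pp5:1

Answer: 6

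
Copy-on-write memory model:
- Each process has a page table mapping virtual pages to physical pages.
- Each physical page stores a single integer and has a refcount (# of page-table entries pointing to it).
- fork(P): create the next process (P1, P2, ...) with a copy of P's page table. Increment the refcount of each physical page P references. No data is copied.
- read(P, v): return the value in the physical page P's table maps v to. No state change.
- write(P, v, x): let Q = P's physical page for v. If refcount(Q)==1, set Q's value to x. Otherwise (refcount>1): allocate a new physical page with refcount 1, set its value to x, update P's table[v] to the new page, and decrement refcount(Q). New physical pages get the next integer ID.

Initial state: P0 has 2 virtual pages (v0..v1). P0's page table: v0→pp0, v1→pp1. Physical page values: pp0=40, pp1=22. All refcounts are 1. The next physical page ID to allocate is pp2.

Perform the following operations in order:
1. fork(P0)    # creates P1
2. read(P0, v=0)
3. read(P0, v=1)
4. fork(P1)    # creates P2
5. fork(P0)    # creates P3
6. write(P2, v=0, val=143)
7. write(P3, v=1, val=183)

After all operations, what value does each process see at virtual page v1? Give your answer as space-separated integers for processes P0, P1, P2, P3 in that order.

Answer: 22 22 22 183

Derivation:
Op 1: fork(P0) -> P1. 2 ppages; refcounts: pp0:2 pp1:2
Op 2: read(P0, v0) -> 40. No state change.
Op 3: read(P0, v1) -> 22. No state change.
Op 4: fork(P1) -> P2. 2 ppages; refcounts: pp0:3 pp1:3
Op 5: fork(P0) -> P3. 2 ppages; refcounts: pp0:4 pp1:4
Op 6: write(P2, v0, 143). refcount(pp0)=4>1 -> COPY to pp2. 3 ppages; refcounts: pp0:3 pp1:4 pp2:1
Op 7: write(P3, v1, 183). refcount(pp1)=4>1 -> COPY to pp3. 4 ppages; refcounts: pp0:3 pp1:3 pp2:1 pp3:1
P0: v1 -> pp1 = 22
P1: v1 -> pp1 = 22
P2: v1 -> pp1 = 22
P3: v1 -> pp3 = 183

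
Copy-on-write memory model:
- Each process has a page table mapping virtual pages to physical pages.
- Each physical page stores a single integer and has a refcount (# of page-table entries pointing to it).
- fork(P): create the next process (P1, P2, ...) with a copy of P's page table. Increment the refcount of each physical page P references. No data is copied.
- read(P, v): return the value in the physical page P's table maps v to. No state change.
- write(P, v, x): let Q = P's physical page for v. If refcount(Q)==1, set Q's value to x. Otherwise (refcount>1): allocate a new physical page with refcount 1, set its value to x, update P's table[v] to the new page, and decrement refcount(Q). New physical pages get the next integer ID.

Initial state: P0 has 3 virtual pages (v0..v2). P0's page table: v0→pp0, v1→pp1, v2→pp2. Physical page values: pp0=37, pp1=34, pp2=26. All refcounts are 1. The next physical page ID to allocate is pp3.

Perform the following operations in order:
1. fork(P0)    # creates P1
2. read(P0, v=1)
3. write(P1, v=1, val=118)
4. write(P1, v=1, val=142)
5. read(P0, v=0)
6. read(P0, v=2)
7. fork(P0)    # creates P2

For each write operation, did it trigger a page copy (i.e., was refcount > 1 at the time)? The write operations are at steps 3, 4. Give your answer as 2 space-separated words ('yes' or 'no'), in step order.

Op 1: fork(P0) -> P1. 3 ppages; refcounts: pp0:2 pp1:2 pp2:2
Op 2: read(P0, v1) -> 34. No state change.
Op 3: write(P1, v1, 118). refcount(pp1)=2>1 -> COPY to pp3. 4 ppages; refcounts: pp0:2 pp1:1 pp2:2 pp3:1
Op 4: write(P1, v1, 142). refcount(pp3)=1 -> write in place. 4 ppages; refcounts: pp0:2 pp1:1 pp2:2 pp3:1
Op 5: read(P0, v0) -> 37. No state change.
Op 6: read(P0, v2) -> 26. No state change.
Op 7: fork(P0) -> P2. 4 ppages; refcounts: pp0:3 pp1:2 pp2:3 pp3:1

yes no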